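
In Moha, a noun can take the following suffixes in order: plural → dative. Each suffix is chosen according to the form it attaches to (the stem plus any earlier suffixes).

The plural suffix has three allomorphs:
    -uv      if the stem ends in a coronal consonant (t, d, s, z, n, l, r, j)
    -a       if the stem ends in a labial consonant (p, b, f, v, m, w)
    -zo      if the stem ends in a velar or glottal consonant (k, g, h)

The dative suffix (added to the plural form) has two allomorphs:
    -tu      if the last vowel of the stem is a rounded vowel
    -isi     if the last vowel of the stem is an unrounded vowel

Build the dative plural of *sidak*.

sidakzotu

The final consonant of *sidak* is /k/, which is velar/glottal, so the plural suffix is -zo, giving *sidakzo*.
The last vowel of the plural form *sidakzo* is /o/, which is a rounded vowel, so the dative suffix is -tu, giving *sidakzotu*.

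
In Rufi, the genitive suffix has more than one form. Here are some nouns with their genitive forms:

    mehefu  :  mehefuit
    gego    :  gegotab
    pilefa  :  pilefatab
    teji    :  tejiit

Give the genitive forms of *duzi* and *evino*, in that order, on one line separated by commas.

The suffix is conditioned by the last vowel: -it when the last vowel of the stem is a high vowel (*mehefu*, *teji*); -tab when the last vowel of the stem is a non-high vowel (*gego*, *pilefa*).
The last vowel of *duzi* is /i/, which is a high vowel, so the suffix is -it, giving *duziit*.
The last vowel of *evino* is /o/, which is a non-high vowel, so the suffix is -tab, giving *evinotab*.

duziit, evinotab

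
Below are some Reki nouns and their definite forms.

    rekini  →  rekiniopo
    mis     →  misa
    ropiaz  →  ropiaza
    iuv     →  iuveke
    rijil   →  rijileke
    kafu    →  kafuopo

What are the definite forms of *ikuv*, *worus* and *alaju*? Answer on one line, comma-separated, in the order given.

ikuveke, worusa, alajuopo

The pattern is sibilance of the final sound: -a when the stem ends in a sibilant (*mis*, *ropiaz*); -eke when the stem ends in a non-sibilant consonant (*iuv*, *rijil*); -opo when the stem ends in a vowel (*rekini*, *kafu*).
*ikuv*: final sound = /v/, a non-sibilant consonant → -eke → *ikuveke*.
The final sound of *worus* is /s/, which is a sibilant, so the suffix is -a, giving *worusa*.
The final sound of *alaju* is /u/, which is a vowel, so the suffix is -opo, giving *alajuopo*.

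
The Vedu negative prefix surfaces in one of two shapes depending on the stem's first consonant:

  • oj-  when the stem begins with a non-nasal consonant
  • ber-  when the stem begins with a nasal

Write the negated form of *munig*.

Since the first consonant of *munig* is /m/ (a nasal), it takes ber-, giving *bermunig*.

bermunig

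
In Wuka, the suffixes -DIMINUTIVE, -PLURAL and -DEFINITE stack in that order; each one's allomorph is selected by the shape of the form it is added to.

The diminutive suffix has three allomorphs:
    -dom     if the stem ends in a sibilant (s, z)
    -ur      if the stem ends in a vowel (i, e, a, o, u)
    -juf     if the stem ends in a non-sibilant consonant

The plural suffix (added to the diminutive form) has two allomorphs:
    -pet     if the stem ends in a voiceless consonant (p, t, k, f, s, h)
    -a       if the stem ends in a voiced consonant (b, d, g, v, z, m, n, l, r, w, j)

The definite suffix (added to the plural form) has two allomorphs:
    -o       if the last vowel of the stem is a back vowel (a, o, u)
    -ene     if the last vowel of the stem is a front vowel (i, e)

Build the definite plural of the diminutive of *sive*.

siveurao

The final sound of *sive* is /e/, which is a vowel, so the diminutive suffix is -ur, giving *siveur*.
The diminutive form *siveur* — final consonant /r/ (voiced) → -a → *siveura*.
The plural form *siveura* — last vowel /a/ (a back vowel) → -o → *siveurao*.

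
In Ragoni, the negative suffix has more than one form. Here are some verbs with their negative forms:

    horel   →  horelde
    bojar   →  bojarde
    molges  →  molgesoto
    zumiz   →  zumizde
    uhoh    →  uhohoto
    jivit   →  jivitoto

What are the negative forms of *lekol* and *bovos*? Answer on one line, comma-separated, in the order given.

The pattern is voicing of the final consonant: -oto when the stem ends in a voiceless consonant (*molges*, *uhoh*, *jivit*); -de when the stem ends in a voiced consonant (*horel*, *bojar*, *zumiz*).
Since the final consonant of *lekol* is /l/ (voiced), it takes -de, giving *lekolde*.
Since the final consonant of *bovos* is /s/ (voiceless), it takes -oto, giving *bovosoto*.

lekolde, bovosoto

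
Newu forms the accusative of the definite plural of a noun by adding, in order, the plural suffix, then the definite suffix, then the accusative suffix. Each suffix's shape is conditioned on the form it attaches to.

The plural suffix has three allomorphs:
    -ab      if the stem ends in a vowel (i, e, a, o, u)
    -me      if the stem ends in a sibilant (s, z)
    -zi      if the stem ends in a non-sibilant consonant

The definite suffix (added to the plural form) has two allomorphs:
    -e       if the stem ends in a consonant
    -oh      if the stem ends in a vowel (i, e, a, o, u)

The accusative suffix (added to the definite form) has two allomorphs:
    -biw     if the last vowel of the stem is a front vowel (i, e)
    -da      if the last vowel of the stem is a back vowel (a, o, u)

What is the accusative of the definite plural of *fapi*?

Since the final sound of *fapi* is /i/ (a vowel), it takes -ab, giving *fapiab*.
The plural form *fapiab* — final sound /b/ (a consonant) → -e → *fapiabe*.
Since the last vowel of the definite form *fapiabe* is /e/ (a front vowel), it takes -biw, giving *fapiabebiw*.

fapiabebiw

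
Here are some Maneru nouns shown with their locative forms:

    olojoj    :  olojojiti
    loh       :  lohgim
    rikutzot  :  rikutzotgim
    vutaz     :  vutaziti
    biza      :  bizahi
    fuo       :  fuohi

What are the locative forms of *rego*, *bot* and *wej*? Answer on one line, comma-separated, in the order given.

The suffix is conditioned by the final sound: -gim when the stem ends in a voiceless consonant (*loh*, *rikutzot*); -iti when the stem ends in a voiced consonant (*olojoj*, *vutaz*); -hi when the stem ends in a vowel (*biza*, *fuo*).
*rego*: final sound = /o/, a vowel → -hi → *regohi*.
*bot*: final sound = /t/, a voiceless consonant → -gim → *botgim*.
*wej* — final sound /j/ (a voiced consonant) → -iti → *wejiti*.

regohi, botgim, wejiti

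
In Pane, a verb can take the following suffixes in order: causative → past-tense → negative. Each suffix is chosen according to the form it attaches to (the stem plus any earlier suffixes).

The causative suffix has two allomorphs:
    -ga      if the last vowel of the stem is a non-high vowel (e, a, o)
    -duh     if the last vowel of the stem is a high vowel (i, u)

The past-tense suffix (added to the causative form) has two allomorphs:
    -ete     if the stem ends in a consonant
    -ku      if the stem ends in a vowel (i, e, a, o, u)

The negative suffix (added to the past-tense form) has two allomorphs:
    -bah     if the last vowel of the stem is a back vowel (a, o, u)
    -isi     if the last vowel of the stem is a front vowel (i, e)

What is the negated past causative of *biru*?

The last vowel of *biru* is /u/, which is a high vowel, so the causative suffix is -duh, giving *biruduh*.
The final sound of the causative form *biruduh* is /h/, which is a consonant, so the past-tense suffix is -ete, giving *biruduhete*.
Since the last vowel of the past-tense form *biruduhete* is /e/ (a front vowel), it takes -isi, giving *biruduheteisi*.

biruduheteisi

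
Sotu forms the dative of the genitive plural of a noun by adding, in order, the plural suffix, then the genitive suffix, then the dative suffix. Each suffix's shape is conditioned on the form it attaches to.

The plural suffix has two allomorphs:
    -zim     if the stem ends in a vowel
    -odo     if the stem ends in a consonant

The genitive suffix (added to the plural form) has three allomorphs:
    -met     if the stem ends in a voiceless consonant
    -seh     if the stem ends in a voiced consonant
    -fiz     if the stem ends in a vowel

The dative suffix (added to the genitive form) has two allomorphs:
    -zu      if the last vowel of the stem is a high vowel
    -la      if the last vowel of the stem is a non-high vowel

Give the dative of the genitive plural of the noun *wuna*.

wunazimsehla

*wuna* — final sound /a/ (a vowel) → -zim → *wunazim*.
Since the final sound of the plural form *wunazim* is /m/ (a voiced consonant), it takes -seh, giving *wunazimseh*.
Since the last vowel of the genitive form *wunazimseh* is /e/ (a non-high vowel), it takes -la, giving *wunazimsehla*.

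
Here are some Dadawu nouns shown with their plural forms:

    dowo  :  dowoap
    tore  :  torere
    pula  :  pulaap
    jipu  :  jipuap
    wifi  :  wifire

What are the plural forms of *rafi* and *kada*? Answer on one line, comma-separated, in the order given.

rafire, kadaap

The suffix is conditioned by the last vowel: -re when the last vowel of the stem is a front vowel (*tore*, *wifi*); -ap when the last vowel of the stem is a back vowel (*dowo*, *pula*, *jipu*).
*rafi* — last vowel /i/ (a front vowel) → -re → *rafire*.
Since the last vowel of *kada* is /a/ (a back vowel), it takes -ap, giving *kadaap*.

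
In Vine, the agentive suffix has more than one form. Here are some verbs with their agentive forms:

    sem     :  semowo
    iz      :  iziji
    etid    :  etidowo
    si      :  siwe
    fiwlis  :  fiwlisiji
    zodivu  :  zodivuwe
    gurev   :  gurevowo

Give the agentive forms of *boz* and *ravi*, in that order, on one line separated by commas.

Looking at the final sound of each stem: -iji when the stem ends in a sibilant (*iz*, *fiwlis*); -owo when the stem ends in a non-sibilant consonant (*sem*, *etid*, *gurev*); -we when the stem ends in a vowel (*si*, *zodivu*).
*boz* — final sound /z/ (a sibilant) → -iji → *boziji*.
*ravi*: final sound = /i/, a vowel → -we → *raviwe*.

boziji, raviwe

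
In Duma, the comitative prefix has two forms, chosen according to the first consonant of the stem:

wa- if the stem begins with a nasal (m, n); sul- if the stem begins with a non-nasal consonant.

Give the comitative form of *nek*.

wanek

Since the first consonant of *nek* is /n/ (a nasal), it takes wa-, giving *wanek*.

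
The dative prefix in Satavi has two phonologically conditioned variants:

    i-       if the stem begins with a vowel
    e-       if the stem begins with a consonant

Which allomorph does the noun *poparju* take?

*poparju*: first sound = /p/, a consonant → e-.

e-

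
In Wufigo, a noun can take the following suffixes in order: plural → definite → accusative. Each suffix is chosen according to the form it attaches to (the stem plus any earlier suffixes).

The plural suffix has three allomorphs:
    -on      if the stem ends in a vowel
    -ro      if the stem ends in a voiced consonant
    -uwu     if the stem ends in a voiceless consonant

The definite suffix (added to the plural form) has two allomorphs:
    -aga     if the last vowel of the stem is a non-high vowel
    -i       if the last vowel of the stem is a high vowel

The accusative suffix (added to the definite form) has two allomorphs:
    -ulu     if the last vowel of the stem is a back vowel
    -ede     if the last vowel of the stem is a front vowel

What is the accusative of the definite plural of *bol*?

*bol*: final sound = /l/, a voiced consonant → -ro → *bolro*.
The plural form *bolro* — last vowel /o/ (a non-high vowel) → -aga → *bolroaga*.
The definite form *bolroaga*: last vowel = /a/, a back vowel → -ulu → *bolroagaulu*.

bolroagaulu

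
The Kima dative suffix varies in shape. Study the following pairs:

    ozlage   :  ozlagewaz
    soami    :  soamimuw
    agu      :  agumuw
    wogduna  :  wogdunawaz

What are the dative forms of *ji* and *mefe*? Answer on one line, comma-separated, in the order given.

The suffix is conditioned by the last vowel: -muw when the last vowel of the stem is a high vowel (*soami*, *agu*); -waz when the last vowel of the stem is a non-high vowel (*ozlage*, *wogduna*).
The last vowel of *ji* is /i/, which is a high vowel, so the suffix is -muw, giving *jimuw*.
*mefe*: last vowel = /e/, a non-high vowel → -waz → *mefewaz*.

jimuw, mefewaz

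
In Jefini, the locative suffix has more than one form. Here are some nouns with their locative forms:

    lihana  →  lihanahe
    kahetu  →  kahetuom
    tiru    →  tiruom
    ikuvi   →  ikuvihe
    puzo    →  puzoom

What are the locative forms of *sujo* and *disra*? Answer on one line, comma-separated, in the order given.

The alternation tracks the last vowel of the stem — -om when the last vowel of the stem is a rounded vowel (*kahetu*, *tiru*, *puzo*); -he when the last vowel of the stem is an unrounded vowel (*lihana*, *ikuvi*).
*sujo*: last vowel = /o/, a rounded vowel → -om → *sujoom*.
*disra* — last vowel /a/ (an unrounded vowel) → -he → *disrahe*.

sujoom, disrahe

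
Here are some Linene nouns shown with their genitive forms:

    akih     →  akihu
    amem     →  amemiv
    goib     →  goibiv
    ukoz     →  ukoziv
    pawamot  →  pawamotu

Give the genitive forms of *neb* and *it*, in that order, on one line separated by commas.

nebiv, itu

The pattern is voicing of the final consonant: -u when the stem ends in a voiceless consonant (*akih*, *pawamot*); -iv when the stem ends in a voiced consonant (*amem*, *goib*, *ukoz*).
*neb*: final consonant = /b/, voiced → -iv → *nebiv*.
*it*: final consonant = /t/, voiceless → -u → *itu*.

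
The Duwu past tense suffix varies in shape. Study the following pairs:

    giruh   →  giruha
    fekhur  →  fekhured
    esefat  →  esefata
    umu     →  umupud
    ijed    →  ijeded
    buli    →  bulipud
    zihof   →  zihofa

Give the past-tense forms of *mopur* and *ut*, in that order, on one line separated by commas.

mopured, uta

The pattern is voicing of the final sound: -a when the stem ends in a voiceless consonant (*giruh*, *esefat*, *zihof*); -ed when the stem ends in a voiced consonant (*fekhur*, *ijed*); -pud when the stem ends in a vowel (*umu*, *buli*).
*mopur*: final sound = /r/, a voiced consonant → -ed → *mopured*.
*ut*: final sound = /t/, a voiceless consonant → -a → *uta*.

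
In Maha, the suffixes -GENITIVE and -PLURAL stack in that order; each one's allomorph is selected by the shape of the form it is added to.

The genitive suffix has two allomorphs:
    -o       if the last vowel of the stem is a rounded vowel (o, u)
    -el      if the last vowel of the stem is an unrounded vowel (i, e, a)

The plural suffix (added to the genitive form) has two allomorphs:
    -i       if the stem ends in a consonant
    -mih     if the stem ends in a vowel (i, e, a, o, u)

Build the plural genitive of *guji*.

Since the last vowel of *guji* is /i/ (an unrounded vowel), it takes -el, giving *gujiel*.
The genitive form *gujiel* — final sound /l/ (a consonant) → -i → *gujieli*.

gujieli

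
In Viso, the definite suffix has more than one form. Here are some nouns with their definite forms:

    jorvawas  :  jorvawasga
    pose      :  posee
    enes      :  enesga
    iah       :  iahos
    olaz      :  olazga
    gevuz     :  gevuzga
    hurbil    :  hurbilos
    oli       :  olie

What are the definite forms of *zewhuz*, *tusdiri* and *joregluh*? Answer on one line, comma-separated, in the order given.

zewhuzga, tusdirie, joregluhos

The pattern is sibilance of the final sound: -ga when the stem ends in a sibilant (*jorvawas*, *enes*, *olaz*, *gevuz*); -os when the stem ends in a non-sibilant consonant (*iah*, *hurbil*); -e when the stem ends in a vowel (*pose*, *oli*).
*zewhuz* — final sound /z/ (a sibilant) → -ga → *zewhuzga*.
*tusdiri*: final sound = /i/, a vowel → -e → *tusdirie*.
*joregluh* — final sound /h/ (a non-sibilant consonant) → -os → *joregluhos*.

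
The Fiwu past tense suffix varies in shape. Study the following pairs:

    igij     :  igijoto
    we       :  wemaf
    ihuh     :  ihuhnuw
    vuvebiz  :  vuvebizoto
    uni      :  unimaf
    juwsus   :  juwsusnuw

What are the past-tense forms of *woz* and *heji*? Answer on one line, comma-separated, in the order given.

The alternation tracks the final sound of the stem — -nuw when the stem ends in a voiceless consonant (*ihuh*, *juwsus*); -oto when the stem ends in a voiced consonant (*igij*, *vuvebiz*); -maf when the stem ends in a vowel (*we*, *uni*).
Since the final sound of *woz* is /z/ (a voiced consonant), it takes -oto, giving *wozoto*.
*heji*: final sound = /i/, a vowel → -maf → *hejimaf*.

wozoto, hejimaf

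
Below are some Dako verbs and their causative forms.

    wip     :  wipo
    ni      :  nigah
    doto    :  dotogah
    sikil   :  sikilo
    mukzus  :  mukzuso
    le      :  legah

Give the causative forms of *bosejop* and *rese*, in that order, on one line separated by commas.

bosejopo, resegah

Looking at the final sound of each stem: -o when the stem ends in a consonant (*wip*, *sikil*, *mukzus*); -gah when the stem ends in a vowel (*ni*, *doto*, *le*).
*bosejop* — final sound /p/ (a consonant) → -o → *bosejopo*.
*rese* — final sound /e/ (a vowel) → -gah → *resegah*.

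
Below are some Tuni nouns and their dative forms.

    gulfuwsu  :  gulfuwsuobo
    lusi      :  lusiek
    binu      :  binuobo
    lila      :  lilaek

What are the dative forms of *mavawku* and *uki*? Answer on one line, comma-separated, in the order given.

The alternation tracks the last vowel of the stem — -obo when the last vowel of the stem is a rounded vowel (*gulfuwsu*, *binu*); -ek when the last vowel of the stem is an unrounded vowel (*lusi*, *lila*).
The last vowel of *mavawku* is /u/, which is a rounded vowel, so the suffix is -obo, giving *mavawkuobo*.
The last vowel of *uki* is /i/, which is an unrounded vowel, so the suffix is -ek, giving *ukiek*.

mavawkuobo, ukiek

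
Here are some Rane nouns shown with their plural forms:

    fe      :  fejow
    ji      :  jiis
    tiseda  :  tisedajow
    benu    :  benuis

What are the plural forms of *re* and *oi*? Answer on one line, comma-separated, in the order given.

The pattern is height harmony: -is when the last vowel of the stem is a high vowel (*ji*, *benu*); -jow when the last vowel of the stem is a non-high vowel (*fe*, *tiseda*).
*re* — last vowel /e/ (a non-high vowel) → -jow → *rejow*.
*oi*: last vowel = /i/, a high vowel → -is → *oiis*.

rejow, oiis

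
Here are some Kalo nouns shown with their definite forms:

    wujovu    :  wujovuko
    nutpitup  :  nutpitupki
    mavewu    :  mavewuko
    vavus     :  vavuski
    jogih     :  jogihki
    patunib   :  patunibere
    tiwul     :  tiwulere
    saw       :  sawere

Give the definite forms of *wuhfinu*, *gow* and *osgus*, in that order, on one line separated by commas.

The alternation tracks the final sound of the stem — -ki when the stem ends in a voiceless consonant (*nutpitup*, *vavus*, *jogih*); -ere when the stem ends in a voiced consonant (*patunib*, *tiwul*, *saw*); -ko when the stem ends in a vowel (*wujovu*, *mavewu*).
*wuhfinu*: final sound = /u/, a vowel → -ko → *wuhfinuko*.
Since the final sound of *gow* is /w/ (a voiced consonant), it takes -ere, giving *gowere*.
*osgus*: final sound = /s/, a voiceless consonant → -ki → *osguski*.

wuhfinuko, gowere, osguski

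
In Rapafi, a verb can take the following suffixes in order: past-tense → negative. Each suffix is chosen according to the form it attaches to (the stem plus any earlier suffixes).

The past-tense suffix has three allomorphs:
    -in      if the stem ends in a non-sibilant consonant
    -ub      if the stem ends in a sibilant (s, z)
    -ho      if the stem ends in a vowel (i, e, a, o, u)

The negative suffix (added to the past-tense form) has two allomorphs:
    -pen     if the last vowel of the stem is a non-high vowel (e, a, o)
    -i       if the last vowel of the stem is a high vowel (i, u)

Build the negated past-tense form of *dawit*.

dawitini

*dawit* — final sound /t/ (a non-sibilant consonant) → -in → *dawitin*.
The past-tense form *dawitin*: last vowel = /i/, a high vowel → -i → *dawitini*.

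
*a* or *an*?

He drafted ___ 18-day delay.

an

The indefinite article is chosen by the initial *sound* of the following word, not its spelling.
The number *18* is spoken "eighteen", beginning with /ˌeɪˈtiːn/ — a vowel sound.
So the article is *an*: He drafted an 18-day delay.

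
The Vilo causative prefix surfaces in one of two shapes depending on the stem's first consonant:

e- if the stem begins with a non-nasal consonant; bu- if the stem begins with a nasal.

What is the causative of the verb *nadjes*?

*nadjes* — first consonant /n/ (a nasal) → bu- → *bunadjes*.

bunadjes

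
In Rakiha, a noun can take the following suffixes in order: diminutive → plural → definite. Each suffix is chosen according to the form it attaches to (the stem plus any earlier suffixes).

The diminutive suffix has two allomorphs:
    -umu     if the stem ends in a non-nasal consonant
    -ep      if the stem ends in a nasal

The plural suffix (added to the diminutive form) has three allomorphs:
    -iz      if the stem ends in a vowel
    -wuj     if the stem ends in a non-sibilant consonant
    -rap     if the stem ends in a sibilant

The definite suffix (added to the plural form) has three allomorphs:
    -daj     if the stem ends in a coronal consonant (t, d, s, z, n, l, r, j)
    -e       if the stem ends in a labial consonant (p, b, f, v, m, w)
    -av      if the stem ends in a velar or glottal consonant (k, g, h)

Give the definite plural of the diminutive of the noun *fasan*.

Since the final consonant of *fasan* is /n/ (a nasal), it takes -ep, giving *fasanep*.
Since the final sound of the diminutive form *fasanep* is /p/ (a non-sibilant consonant), it takes -wuj, giving *fasanepwuj*.
The plural form *fasanepwuj* — final consonant /j/ (coronal) → -daj → *fasanepwujdaj*.

fasanepwujdaj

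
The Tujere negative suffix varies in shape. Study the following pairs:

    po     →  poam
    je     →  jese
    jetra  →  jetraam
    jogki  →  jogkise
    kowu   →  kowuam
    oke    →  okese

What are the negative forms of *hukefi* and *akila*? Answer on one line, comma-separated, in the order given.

The alternation tracks the last vowel of the stem — -se when the last vowel of the stem is a front vowel (*je*, *jogki*, *oke*); -am when the last vowel of the stem is a back vowel (*po*, *jetra*, *kowu*).
*hukefi*: last vowel = /i/, a front vowel → -se → *hukefise*.
*akila* — last vowel /a/ (a back vowel) → -am → *akilaam*.

hukefise, akilaam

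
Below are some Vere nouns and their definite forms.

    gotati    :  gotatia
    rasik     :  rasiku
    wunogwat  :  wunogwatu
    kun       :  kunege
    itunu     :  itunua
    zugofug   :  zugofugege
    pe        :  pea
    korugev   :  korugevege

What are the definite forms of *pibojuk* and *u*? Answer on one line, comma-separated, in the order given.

pibojuku, ua

Looking at the final sound of each stem: -u when the stem ends in a voiceless consonant (*rasik*, *wunogwat*); -ege when the stem ends in a voiced consonant (*kun*, *zugofug*, *korugev*); -a when the stem ends in a vowel (*gotati*, *itunu*, *pe*).
*pibojuk* — final sound /k/ (a voiceless consonant) → -u → *pibojuku*.
*u*: final sound = /u/, a vowel → -a → *ua*.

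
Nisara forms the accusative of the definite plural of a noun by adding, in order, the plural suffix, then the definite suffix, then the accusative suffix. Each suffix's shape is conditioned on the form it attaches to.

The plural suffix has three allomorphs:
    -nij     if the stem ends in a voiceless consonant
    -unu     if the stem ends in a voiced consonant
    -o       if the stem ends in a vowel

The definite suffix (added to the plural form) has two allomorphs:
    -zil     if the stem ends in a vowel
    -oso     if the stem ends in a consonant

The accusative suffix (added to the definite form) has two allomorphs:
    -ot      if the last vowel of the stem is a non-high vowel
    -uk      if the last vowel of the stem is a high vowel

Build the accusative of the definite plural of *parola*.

*parola* — final sound /a/ (a vowel) → -o → *parolao*.
The final sound of the plural form *parolao* is /o/, which is a vowel, so the definite suffix is -zil, giving *parolaozil*.
The definite form *parolaozil* — last vowel /i/ (a high vowel) → -uk → *parolaoziluk*.

parolaoziluk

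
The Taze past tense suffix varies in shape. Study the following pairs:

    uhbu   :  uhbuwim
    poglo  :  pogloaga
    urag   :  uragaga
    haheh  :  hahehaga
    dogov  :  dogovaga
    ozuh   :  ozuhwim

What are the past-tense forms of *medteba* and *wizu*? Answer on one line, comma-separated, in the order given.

medtebaaga, wizuwim

Looking at the last vowel of each stem: -wim when the last vowel of the stem is a high vowel (*uhbu*, *ozuh*); -aga when the last vowel of the stem is a non-high vowel (*poglo*, *urag*, *haheh*, *dogov*).
Since the last vowel of *medteba* is /a/ (a non-high vowel), it takes -aga, giving *medtebaaga*.
*wizu*: last vowel = /u/, a high vowel → -wim → *wizuwim*.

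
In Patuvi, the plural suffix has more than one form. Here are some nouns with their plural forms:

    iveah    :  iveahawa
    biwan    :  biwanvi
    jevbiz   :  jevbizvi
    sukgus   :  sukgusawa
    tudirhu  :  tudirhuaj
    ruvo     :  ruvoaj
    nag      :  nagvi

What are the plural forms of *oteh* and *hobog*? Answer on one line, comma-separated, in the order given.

The suffix is conditioned by the final sound: -awa when the stem ends in a voiceless consonant (*iveah*, *sukgus*); -vi when the stem ends in a voiced consonant (*biwan*, *jevbiz*, *nag*); -aj when the stem ends in a vowel (*tudirhu*, *ruvo*).
*oteh*: final sound = /h/, a voiceless consonant → -awa → *otehawa*.
*hobog* — final sound /g/ (a voiced consonant) → -vi → *hobogvi*.

otehawa, hobogvi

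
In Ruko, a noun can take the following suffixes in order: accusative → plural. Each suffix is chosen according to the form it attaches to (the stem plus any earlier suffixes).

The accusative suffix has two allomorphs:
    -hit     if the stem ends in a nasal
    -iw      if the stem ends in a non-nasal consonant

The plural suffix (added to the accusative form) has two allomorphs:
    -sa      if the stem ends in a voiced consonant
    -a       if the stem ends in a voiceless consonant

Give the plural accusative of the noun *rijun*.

rijunhita

The final consonant of *rijun* is /n/, which is a nasal, so the accusative suffix is -hit, giving *rijunhit*.
The accusative form *rijunhit*: final consonant = /t/, voiceless → -a → *rijunhita*.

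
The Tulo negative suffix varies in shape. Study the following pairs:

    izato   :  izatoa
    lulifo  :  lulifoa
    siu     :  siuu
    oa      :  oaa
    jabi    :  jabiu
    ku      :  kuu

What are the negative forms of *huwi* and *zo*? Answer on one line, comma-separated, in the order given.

The alternation tracks the last vowel of the stem — -u when the last vowel of the stem is a high vowel (*siu*, *jabi*, *ku*); -a when the last vowel of the stem is a non-high vowel (*izato*, *lulifo*, *oa*).
Since the last vowel of *huwi* is /i/ (a high vowel), it takes -u, giving *huwiu*.
*zo*: last vowel = /o/, a non-high vowel → -a → *zoa*.

huwiu, zoa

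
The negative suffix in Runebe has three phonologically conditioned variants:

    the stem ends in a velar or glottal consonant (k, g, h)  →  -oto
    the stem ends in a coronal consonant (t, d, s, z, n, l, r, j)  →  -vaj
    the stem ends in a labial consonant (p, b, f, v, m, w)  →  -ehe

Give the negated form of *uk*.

ukoto

Since the final consonant of *uk* is /k/ (velar/glottal), it takes -oto, giving *ukoto*.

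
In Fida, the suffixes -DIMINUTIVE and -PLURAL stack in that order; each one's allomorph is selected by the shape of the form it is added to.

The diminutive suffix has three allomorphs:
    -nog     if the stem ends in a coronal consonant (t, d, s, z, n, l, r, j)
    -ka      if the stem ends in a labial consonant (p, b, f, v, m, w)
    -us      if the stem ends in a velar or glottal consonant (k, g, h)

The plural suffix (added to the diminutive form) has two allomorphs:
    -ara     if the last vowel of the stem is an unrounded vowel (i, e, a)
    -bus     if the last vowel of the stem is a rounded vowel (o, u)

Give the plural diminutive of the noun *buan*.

*buan*: final consonant = /n/, coronal → -nog → *buannog*.
The diminutive form *buannog*: last vowel = /o/, a rounded vowel → -bus → *buannogbus*.

buannogbus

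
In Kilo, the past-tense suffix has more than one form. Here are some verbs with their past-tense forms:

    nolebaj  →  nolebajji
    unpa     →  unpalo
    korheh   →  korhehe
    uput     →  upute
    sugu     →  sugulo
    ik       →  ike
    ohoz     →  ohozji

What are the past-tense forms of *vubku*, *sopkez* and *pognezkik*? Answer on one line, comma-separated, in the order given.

vubkulo, sopkezji, pognezkike

The suffix is conditioned by the final sound: -e when the stem ends in a voiceless consonant (*korheh*, *uput*, *ik*); -ji when the stem ends in a voiced consonant (*nolebaj*, *ohoz*); -lo when the stem ends in a vowel (*unpa*, *sugu*).
Since the final sound of *vubku* is /u/ (a vowel), it takes -lo, giving *vubkulo*.
*sopkez*: final sound = /z/, a voiced consonant → -ji → *sopkezji*.
Since the final sound of *pognezkik* is /k/ (a voiceless consonant), it takes -e, giving *pognezkike*.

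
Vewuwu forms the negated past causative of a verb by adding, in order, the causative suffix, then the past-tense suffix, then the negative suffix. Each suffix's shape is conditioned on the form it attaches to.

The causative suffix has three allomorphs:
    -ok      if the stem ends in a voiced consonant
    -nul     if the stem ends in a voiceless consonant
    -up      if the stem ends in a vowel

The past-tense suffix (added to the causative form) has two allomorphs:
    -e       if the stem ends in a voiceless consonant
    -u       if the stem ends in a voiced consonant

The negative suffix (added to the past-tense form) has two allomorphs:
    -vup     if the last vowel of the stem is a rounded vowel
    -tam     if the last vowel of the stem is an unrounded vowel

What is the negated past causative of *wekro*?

The final sound of *wekro* is /o/, which is a vowel, so the causative suffix is -up, giving *wekroup*.
The causative form *wekroup* — final consonant /p/ (voiceless) → -e → *wekroupe*.
The past-tense form *wekroupe* — last vowel /e/ (an unrounded vowel) → -tam → *wekroupetam*.

wekroupetam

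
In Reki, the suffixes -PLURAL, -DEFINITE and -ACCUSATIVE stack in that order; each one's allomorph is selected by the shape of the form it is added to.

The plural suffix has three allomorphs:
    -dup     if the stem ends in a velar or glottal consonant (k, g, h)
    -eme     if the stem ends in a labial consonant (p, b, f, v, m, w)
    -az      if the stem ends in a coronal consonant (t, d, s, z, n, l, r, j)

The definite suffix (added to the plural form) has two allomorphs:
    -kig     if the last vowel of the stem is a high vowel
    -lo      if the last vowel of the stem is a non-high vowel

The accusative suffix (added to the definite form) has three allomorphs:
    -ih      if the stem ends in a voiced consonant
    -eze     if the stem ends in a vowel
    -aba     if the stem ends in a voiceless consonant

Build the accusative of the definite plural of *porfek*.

The final consonant of *porfek* is /k/, which is velar/glottal, so the plural suffix is -dup, giving *porfekdup*.
The last vowel of the plural form *porfekdup* is /u/, which is a high vowel, so the definite suffix is -kig, giving *porfekdupkig*.
The definite form *porfekdupkig*: final sound = /g/, a voiced consonant → -ih → *porfekdupkigih*.

porfekdupkigih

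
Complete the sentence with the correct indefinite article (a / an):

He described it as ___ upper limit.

an

The indefinite article is chosen by the initial *sound* of the following word, not its spelling.
*upper* begins with the sound /ʌ/ (u pronounced /ʌ/) — a vowel sound.
So the article is *an*: He described it as an upper limit.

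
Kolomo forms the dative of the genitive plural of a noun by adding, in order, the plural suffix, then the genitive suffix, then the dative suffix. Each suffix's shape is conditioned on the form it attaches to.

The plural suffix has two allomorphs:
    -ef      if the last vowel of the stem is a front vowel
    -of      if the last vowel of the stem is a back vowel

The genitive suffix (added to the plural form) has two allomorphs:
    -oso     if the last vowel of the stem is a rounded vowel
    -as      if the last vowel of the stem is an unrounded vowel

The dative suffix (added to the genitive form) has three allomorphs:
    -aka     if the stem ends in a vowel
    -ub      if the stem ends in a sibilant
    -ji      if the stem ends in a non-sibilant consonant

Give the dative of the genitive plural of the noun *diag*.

diagofosoaka

Since the last vowel of *diag* is /a/ (a back vowel), it takes -of, giving *diagof*.
The plural form *diagof* — last vowel /o/ (a rounded vowel) → -oso → *diagofoso*.
The genitive form *diagofoso*: final sound = /o/, a vowel → -aka → *diagofosoaka*.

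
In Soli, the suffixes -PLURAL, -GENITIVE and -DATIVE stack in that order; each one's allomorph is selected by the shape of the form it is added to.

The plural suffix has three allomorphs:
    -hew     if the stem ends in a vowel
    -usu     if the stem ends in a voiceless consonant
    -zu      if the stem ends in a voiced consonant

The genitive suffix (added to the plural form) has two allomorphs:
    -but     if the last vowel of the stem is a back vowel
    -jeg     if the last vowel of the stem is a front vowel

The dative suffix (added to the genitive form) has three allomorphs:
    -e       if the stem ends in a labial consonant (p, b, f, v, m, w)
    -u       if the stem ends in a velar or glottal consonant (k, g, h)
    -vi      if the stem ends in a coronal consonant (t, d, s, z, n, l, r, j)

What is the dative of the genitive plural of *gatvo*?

*gatvo*: final sound = /o/, a vowel → -hew → *gatvohew*.
Since the last vowel of the plural form *gatvohew* is /e/ (a front vowel), it takes -jeg, giving *gatvohewjeg*.
The genitive form *gatvohewjeg* — final consonant /g/ (velar/glottal) → -u → *gatvohewjegu*.

gatvohewjegu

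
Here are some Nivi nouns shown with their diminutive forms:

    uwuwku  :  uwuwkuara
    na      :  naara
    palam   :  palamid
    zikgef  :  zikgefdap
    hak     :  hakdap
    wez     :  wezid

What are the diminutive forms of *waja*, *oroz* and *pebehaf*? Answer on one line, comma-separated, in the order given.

Looking at the final sound of each stem: -dap when the stem ends in a voiceless consonant (*zikgef*, *hak*); -id when the stem ends in a voiced consonant (*palam*, *wez*); -ara when the stem ends in a vowel (*uwuwku*, *na*).
Since the final sound of *waja* is /a/ (a vowel), it takes -ara, giving *wajaara*.
*oroz*: final sound = /z/, a voiced consonant → -id → *orozid*.
*pebehaf* — final sound /f/ (a voiceless consonant) → -dap → *pebehafdap*.

wajaara, orozid, pebehafdap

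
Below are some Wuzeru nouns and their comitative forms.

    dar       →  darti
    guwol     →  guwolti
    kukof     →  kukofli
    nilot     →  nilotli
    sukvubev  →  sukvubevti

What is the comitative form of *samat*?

Looking at the final consonant of each stem: -li when the stem ends in a voiceless consonant (*kukof*, *nilot*); -ti when the stem ends in a voiced consonant (*dar*, *guwol*, *sukvubev*).
The final consonant of *samat* is /t/, which is voiceless, so the suffix is -li, giving *samatli*.

samatli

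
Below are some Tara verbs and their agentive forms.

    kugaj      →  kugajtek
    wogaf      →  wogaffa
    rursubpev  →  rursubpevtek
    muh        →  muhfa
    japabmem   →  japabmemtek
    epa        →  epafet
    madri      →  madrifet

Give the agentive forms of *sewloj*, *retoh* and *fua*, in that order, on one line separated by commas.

The alternation tracks the final sound of the stem — -fa when the stem ends in a voiceless consonant (*wogaf*, *muh*); -tek when the stem ends in a voiced consonant (*kugaj*, *rursubpev*, *japabmem*); -fet when the stem ends in a vowel (*epa*, *madri*).
*sewloj*: final sound = /j/, a voiced consonant → -tek → *sewlojtek*.
The final sound of *retoh* is /h/, which is a voiceless consonant, so the suffix is -fa, giving *retohfa*.
*fua*: final sound = /a/, a vowel → -fet → *fuafet*.

sewlojtek, retohfa, fuafet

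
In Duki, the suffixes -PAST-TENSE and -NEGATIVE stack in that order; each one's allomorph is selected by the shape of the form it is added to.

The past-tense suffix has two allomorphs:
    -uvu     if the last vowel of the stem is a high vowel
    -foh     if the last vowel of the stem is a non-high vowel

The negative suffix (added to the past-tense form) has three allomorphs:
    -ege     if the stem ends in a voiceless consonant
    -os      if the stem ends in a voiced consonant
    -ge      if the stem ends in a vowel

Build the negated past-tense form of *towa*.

The last vowel of *towa* is /a/, which is a non-high vowel, so the past-tense suffix is -foh, giving *towafoh*.
The past-tense form *towafoh* — final sound /h/ (a voiceless consonant) → -ege → *towafohege*.

towafohege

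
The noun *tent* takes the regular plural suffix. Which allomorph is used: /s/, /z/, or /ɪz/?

/s/

The stem *tent* ends in a voiceless non-sibilant consonant.
The plural suffix surfaces as /ɪz/ after sibilants, /s/ after other voiceless consonants, and /z/ after other voiced sounds.
So the plural -s on *tent* is pronounced /s/.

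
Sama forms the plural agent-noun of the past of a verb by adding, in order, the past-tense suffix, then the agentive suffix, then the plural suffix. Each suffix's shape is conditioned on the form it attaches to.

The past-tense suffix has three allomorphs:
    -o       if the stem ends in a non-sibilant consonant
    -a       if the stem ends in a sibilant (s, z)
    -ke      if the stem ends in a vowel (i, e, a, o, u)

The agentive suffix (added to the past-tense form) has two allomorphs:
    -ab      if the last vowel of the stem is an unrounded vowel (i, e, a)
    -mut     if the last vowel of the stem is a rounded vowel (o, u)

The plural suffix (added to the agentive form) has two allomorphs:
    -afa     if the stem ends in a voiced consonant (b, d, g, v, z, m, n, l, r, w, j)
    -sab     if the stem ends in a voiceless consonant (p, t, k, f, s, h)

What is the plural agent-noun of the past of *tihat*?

Since the final sound of *tihat* is /t/ (a non-sibilant consonant), it takes -o, giving *tihato*.
Since the last vowel of the past-tense form *tihato* is /o/ (a rounded vowel), it takes -mut, giving *tihatomut*.
The agentive form *tihatomut* — final consonant /t/ (voiceless) → -sab → *tihatomutsab*.

tihatomutsab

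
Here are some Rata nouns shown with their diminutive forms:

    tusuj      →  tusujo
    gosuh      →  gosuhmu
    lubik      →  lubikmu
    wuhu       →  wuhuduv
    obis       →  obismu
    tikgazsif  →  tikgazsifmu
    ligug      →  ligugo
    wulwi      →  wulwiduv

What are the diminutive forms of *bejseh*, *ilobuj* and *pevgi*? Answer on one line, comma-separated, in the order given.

The pattern is voicing of the final sound: -mu when the stem ends in a voiceless consonant (*gosuh*, *lubik*, *obis*, *tikgazsif*); -o when the stem ends in a voiced consonant (*tusuj*, *ligug*); -duv when the stem ends in a vowel (*wuhu*, *wulwi*).
*bejseh*: final sound = /h/, a voiceless consonant → -mu → *bejsehmu*.
Since the final sound of *ilobuj* is /j/ (a voiced consonant), it takes -o, giving *ilobujo*.
The final sound of *pevgi* is /i/, which is a vowel, so the suffix is -duv, giving *pevgiduv*.

bejsehmu, ilobujo, pevgiduv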